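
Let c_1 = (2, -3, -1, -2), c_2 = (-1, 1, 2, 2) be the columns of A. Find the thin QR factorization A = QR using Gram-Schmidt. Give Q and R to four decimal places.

c_1 = (2, -3, -1, -2); ‖c_1‖ = 4.2426, so q_1 = (0.4714, -0.7071, -0.2357, -0.4714).
q_1·c_2 = 0.4714·(-1) + (-0.7071)·1 + (-0.2357)·2 + (-0.4714)·2 = -2.5927.
u_2 = c_2 + 2.5927·q_1 = (0.2222, -0.8333, 1.3889, 0.7778).
‖u_2‖ = 1.8105, so q_2 = (0.1227, -0.4603, 0.7671, 0.4296).

Q = [[0.4714, 0.1227], [-0.7071, -0.4603], [-0.2357, 0.7671], [-0.4714, 0.4296]], R = [[4.2426, -2.5927], [0.0000, 1.8105]]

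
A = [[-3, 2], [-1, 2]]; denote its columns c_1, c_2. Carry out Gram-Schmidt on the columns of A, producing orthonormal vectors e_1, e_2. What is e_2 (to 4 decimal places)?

e_2 = (-0.3162, 0.9487)

e_1 = c_1/‖c_1‖ = (-3, -1)/3.1623 = (-0.9487, -0.3162).
r_{12} = e_1·c_2 = -2.5298.
u_2 = c_2 + 2.5298·e_1 = (-0.4000, 1.2000).
‖u_2‖ = 1.2649, so e_2 = (-0.3162, 0.9487).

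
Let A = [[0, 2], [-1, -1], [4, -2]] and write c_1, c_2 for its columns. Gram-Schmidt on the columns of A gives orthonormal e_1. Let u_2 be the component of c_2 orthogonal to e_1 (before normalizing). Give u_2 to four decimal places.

c_1 = (0, -1, 4); ‖c_1‖ = 4.1231, so e_1 = (0.0000, -0.2425, 0.9701).
e_1·c_2 = 0.0000·2 + (-0.2425)·(-1) + 0.9701·(-2) = -1.6977.
u_2 = c_2 + 1.6977·e_1 = (2.0000, -1.4118, -0.3529).

u_2 = (2.0000, -1.4118, -0.3529)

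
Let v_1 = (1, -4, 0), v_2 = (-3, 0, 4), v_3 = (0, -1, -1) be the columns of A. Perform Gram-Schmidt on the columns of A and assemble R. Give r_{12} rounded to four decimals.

r_{12} = -0.7276

v_1 = (1, -4, 0); ‖v_1‖ = 4.1231, so q_1 = (0.2425, -0.9701, 0.0000).
r_{12} = q_1·v_2 = -0.7276.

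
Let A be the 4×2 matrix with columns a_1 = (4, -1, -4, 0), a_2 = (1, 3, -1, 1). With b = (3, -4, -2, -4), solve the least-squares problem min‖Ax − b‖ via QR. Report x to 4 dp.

a_1 = (4, -1, -4, 0); ‖a_1‖ = 5.7446, so e_1 = (0.6963, -0.1741, -0.6963, 0.0000).
e_1·a_2 = 0.6963·1 + (-0.1741)·3 + (-0.6963)·(-1) + 0.0000·1 = 0.8704.
u_2 = a_2 − 0.8704·e_1 = (0.3939, 3.1515, -0.3939, 1.0000).
‖u_2‖ = 3.3530, so e_2 = (0.1175, 0.9399, -0.1175, 0.2982).
Qᵀb = (4.1779, -4.3652).
Back-substitute: x_2 = -4.3652/3.3530 = -1.3019.
x_1 = (4.1779 − 0.8704·(-1.3019))/5.7446 = 0.9245.

x = (0.9245, -1.3019)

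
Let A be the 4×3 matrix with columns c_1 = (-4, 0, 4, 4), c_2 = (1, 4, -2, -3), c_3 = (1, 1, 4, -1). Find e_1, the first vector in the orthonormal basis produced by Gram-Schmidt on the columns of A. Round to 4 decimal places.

e_1 = (-0.5774, 0.0000, 0.5774, 0.5774)

c_1 = (-4, 0, 4, 4); ‖c_1‖ = 6.9282, so e_1 = (-0.5774, 0.0000, 0.5774, 0.5774).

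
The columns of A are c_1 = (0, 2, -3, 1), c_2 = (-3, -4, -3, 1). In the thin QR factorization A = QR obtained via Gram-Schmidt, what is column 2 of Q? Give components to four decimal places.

q_2 = (-0.5092, -0.7274, -0.4364, 0.1455)

c_1 = (0, 2, -3, 1); ‖c_1‖ = 3.7417, so q_1 = (0.0000, 0.5345, -0.8018, 0.2673).
q_1·c_2 = 0.0000·(-3) + 0.5345·(-4) + (-0.8018)·(-3) + 0.2673·1 = 0.5345.
u_2 = c_2 − 0.5345·q_1 = (-3.0000, -4.2857, -2.5714, 0.8571).
‖u_2‖ = 5.8919, so q_2 = (-0.5092, -0.7274, -0.4364, 0.1455).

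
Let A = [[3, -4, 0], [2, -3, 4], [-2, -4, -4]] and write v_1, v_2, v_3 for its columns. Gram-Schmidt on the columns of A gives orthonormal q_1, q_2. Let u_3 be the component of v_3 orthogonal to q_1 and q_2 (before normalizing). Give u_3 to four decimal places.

q_1 = v_1/‖v_1‖ = (3, 2, -2)/4.1231 = (0.7276, 0.4851, -0.4851).
r_{12} = q_1·v_2 = -2.4254.
u_2 = v_2 + 2.4254·q_1 = (-2.2353, -1.8235, -5.1765).
‖u_2‖ = 5.9260, so q_2 = (-0.3772, -0.3077, -0.8735).
r_{13} = q_1·v_3 = 3.8806; r_{23} = q_2·v_3 = 2.2632.
u_3 = v_3 − 3.8806·q_1 − 2.2632·q_2 = (-1.9698, 2.8141, -0.1407).

u_3 = (-1.9698, 2.8141, -0.1407)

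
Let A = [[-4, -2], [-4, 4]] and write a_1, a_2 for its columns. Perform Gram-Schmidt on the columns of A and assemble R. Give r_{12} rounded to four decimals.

r_{12} = -1.4142

q_1 = a_1/‖a_1‖ = (-4, -4)/5.6569 = (-0.7071, -0.7071).
r_{12} = q_1·a_2 = -1.4142.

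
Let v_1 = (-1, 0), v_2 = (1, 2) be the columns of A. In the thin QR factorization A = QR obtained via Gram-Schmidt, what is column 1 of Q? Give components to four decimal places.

q_1 = v_1/‖v_1‖ = (-1, 0)/1.0000 = (-1.0000, 0.0000).

q_1 = (-1.0000, 0.0000)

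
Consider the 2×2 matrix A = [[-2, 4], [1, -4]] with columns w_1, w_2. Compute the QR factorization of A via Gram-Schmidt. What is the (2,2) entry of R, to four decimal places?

r_{22} = 1.7889

w_1 = (-2, 1); ‖w_1‖ = 2.2361, so q_1 = (-0.8944, 0.4472).
q_1·w_2 = (-0.8944)·4 + 0.4472·(-4) = -5.3666.
u_2 = w_2 + 5.3666·q_1 = (-0.8000, -1.6000).
r_{22} = ‖u_2‖ = 1.7889.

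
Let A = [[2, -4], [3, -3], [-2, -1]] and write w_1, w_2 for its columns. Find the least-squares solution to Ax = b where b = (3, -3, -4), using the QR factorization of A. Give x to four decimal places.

w_1 = (2, 3, -2); ‖w_1‖ = 4.1231, so q_1 = (0.4851, 0.7276, -0.4851).
q_1·w_2 = 0.4851·(-4) + 0.7276·(-3) + (-0.4851)·(-1) = -3.6380.
u_2 = w_2 + 3.6380·q_1 = (-2.2353, -0.3529, -2.7647).
‖u_2‖ = 3.5728, so q_2 = (-0.6256, -0.0988, -0.7738).
Qᵀb = (1.2127, 1.5147).
Back-substitute: x_2 = 1.5147/3.5728 = 0.4240.
x_1 = (1.2127 + 3.6380·0.4240)/4.1231 = 0.6682.

x = (0.6682, 0.4240)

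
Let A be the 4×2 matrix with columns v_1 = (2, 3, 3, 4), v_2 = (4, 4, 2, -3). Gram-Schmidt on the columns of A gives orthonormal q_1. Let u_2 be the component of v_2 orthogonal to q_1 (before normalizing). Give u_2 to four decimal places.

v_1 = (2, 3, 3, 4); ‖v_1‖ = 6.1644, so q_1 = (0.3244, 0.4867, 0.4867, 0.6489).
q_1·v_2 = 0.3244·4 + 0.4867·4 + 0.4867·2 + 0.6489·(-3) = 2.2711.
u_2 = v_2 − 2.2711·q_1 = (3.2632, 2.8947, 0.8947, -4.4737).

u_2 = (3.2632, 2.8947, 0.8947, -4.4737)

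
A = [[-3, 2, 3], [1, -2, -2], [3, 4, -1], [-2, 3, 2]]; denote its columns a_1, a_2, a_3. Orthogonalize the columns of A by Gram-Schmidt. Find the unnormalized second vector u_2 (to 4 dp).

a_1 = (-3, 1, 3, -2); ‖a_1‖ = 4.7958, so q_1 = (-0.6255, 0.2085, 0.6255, -0.4170).
q_1·a_2 = (-0.6255)·2 + 0.2085·(-2) + 0.6255·4 + (-0.4170)·3 = -0.4170.
u_2 = a_2 + 0.4170·q_1 = (1.7391, -1.9130, 4.2609, 2.8261).

u_2 = (1.7391, -1.9130, 4.2609, 2.8261)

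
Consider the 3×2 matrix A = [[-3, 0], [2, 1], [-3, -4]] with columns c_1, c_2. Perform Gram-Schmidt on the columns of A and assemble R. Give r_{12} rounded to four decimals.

e_1 = c_1/‖c_1‖ = (-3, 2, -3)/4.6904 = (-0.6396, 0.4264, -0.6396).
r_{12} = e_1·c_2 = 2.9848.

r_{12} = 2.9848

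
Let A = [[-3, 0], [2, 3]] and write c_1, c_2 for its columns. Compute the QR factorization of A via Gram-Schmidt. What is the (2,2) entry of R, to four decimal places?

r_{22} = 2.4962

c_1 = (-3, 2); ‖c_1‖ = 3.6056, so q_1 = (-0.8321, 0.5547).
q_1·c_2 = (-0.8321)·0 + 0.5547·3 = 1.6641.
u_2 = c_2 − 1.6641·q_1 = (1.3846, 2.0769).
r_{22} = ‖u_2‖ = 2.4962.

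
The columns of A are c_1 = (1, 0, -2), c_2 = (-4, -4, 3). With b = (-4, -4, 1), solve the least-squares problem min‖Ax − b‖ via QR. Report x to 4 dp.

x = (0.9905, 1.0952)

c_1 = (1, 0, -2); ‖c_1‖ = 2.2361, so e_1 = (0.4472, 0.0000, -0.8944).
e_1·c_2 = 0.4472·(-4) + 0.0000·(-4) + (-0.8944)·3 = -4.4721.
u_2 = c_2 + 4.4721·e_1 = (-2.0000, -4.0000, -1.0000).
‖u_2‖ = 4.5826, so e_2 = (-0.4364, -0.8729, -0.2182).
Qᵀb = (-2.6833, 5.0190).
Back-substitute: x_2 = 5.0190/4.5826 = 1.0952.
x_1 = (-2.6833 + 4.4721·1.0952)/2.2361 = 0.9905.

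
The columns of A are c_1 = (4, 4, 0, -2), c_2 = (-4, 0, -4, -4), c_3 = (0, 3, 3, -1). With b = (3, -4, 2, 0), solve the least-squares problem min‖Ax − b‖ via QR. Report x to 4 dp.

x = (-0.0251, -0.5059, -0.5103)

q_1 = c_1/‖c_1‖ = (4, 4, 0, -2)/6.0000 = (0.6667, 0.6667, 0.0000, -0.3333).
r_{12} = q_1·c_2 = -1.3333.
u_2 = c_2 + 1.3333·q_1 = (-3.1111, 0.8889, -4.0000, -4.4444).
‖u_2‖ = 6.7987, so q_2 = (-0.4576, 0.1307, -0.5883, -0.6537).
r_{13} = q_1·c_3 = 2.3333; r_{23} = q_2·c_3 = -0.7191.
u_3 = c_3 − 2.3333·q_1 + 0.7191·q_2 = (-1.8846, 1.5385, 2.5769, -0.6923).
‖u_3‖ = 3.6109, so q_3 = (-0.5219, 0.4261, 0.7137, -0.1917).
Qᵀb = (-0.6667, -3.0725, -1.8427).
Back-substitute: x_3 = -1.8427/3.6109 = -0.5103.
x_2 = (-3.0725 + 0.7191·(-0.5103))/6.7987 = -0.5059.
x_1 = (-0.6667 + 1.3333·(-0.5059) − 2.3333·(-0.5103))/6.0000 = -0.0251.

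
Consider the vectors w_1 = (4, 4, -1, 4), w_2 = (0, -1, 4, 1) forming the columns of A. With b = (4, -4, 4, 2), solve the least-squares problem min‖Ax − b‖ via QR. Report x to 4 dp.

x = (0.1848, 1.2633)

w_1 = (4, 4, -1, 4); ‖w_1‖ = 7.0000, so e_1 = (0.5714, 0.5714, -0.1429, 0.5714).
e_1·w_2 = 0.5714·0 + 0.5714·(-1) + (-0.1429)·4 + 0.5714·1 = -0.5714.
u_2 = w_2 + 0.5714·e_1 = (0.3265, -0.6735, 3.9184, 1.3265).
‖u_2‖ = 4.2040, so e_2 = (0.0777, -0.1602, 0.9321, 0.3155).
Qᵀb = (0.5714, 5.3108).
Back-substitute: x_2 = 5.3108/4.2040 = 1.2633.
x_1 = (0.5714 + 0.5714·1.2633)/7.0000 = 0.1848.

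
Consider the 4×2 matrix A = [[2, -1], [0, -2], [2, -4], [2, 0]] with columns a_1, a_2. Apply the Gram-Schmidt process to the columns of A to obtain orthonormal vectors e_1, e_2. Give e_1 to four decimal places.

e_1 = (0.5774, 0.0000, 0.5774, 0.5774)

e_1 = a_1/‖a_1‖ = (2, 0, 2, 2)/3.4641 = (0.5774, 0.0000, 0.5774, 0.5774).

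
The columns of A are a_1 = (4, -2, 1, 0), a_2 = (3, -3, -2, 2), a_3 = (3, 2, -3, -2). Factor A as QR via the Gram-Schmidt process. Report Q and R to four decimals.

q_1 = a_1/‖a_1‖ = (4, -2, 1, 0)/4.5826 = (0.8729, -0.4364, 0.2182, 0.0000).
r_{12} = q_1·a_2 = 3.4915.
u_2 = a_2 − 3.4915·q_1 = (-0.0476, -1.4762, -2.7619, 2.0000).
‖u_2‖ = 3.7161, so q_2 = (-0.0128, -0.3972, -0.7432, 0.5382).
r_{13} = q_1·a_3 = 1.0911; r_{23} = q_2·a_3 = 0.3204.
u_3 = a_3 − 1.0911·q_1 − 0.3204·q_2 = (2.0517, 2.6034, -3.0000, -2.1724).
‖u_3‖ = 4.9706, so q_3 = (0.4128, 0.5238, -0.6035, -0.4371).

Q = [[0.8729, -0.0128, 0.4128], [-0.4364, -0.3972, 0.5238], [0.2182, -0.7432, -0.6035], [0.0000, 0.5382, -0.4371]], R = [[4.5826, 3.4915, 1.0911], [0.0000, 3.7161, 0.3204], [0.0000, 0.0000, 4.9706]]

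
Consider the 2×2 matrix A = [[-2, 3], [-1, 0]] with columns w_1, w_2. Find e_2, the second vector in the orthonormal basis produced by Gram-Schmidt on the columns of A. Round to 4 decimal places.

e_1 = w_1/‖w_1‖ = (-2, -1)/2.2361 = (-0.8944, -0.4472).
r_{12} = e_1·w_2 = -2.6833.
u_2 = w_2 + 2.6833·e_1 = (0.6000, -1.2000).
‖u_2‖ = 1.3416, so e_2 = (0.4472, -0.8944).

e_2 = (0.4472, -0.8944)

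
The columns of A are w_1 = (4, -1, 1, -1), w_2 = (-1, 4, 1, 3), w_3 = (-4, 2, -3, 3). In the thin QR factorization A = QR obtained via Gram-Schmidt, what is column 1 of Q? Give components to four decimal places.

e_1 = (0.9177, -0.2294, 0.2294, -0.2294)

w_1 = (4, -1, 1, -1); ‖w_1‖ = 4.3589, so e_1 = (0.9177, -0.2294, 0.2294, -0.2294).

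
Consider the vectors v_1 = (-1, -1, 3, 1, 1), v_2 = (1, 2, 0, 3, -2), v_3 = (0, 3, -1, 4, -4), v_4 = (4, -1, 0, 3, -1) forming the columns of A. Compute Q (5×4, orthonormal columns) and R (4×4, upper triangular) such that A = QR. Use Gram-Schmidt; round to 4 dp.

v_1 = (-1, -1, 3, 1, 1); ‖v_1‖ = 3.6056, so e_1 = (-0.2774, -0.2774, 0.8321, 0.2774, 0.2774).
e_1·v_2 = (-0.2774)·1 + (-0.2774)·2 + 0.8321·0 + 0.2774·3 + 0.2774·(-2) = -0.5547.
u_2 = v_2 + 0.5547·e_1 = (0.8462, 1.8462, 0.4615, 3.1538, -1.8462).
‖u_2‖ = 4.2062, so e_2 = (0.2012, 0.4389, 0.1097, 0.7498, -0.4389).
e_1·v_3 = (-0.2774)·0 + (-0.2774)·3 + 0.8321·(-1) + 0.2774·4 + 0.2774·(-4) = -1.6641; e_2·v_3 = 0.2012·0 + 0.4389·3 + 0.1097·(-1) + 0.7498·4 + (-0.4389)·(-4) = 5.9619.
u_3 = v_3 + 1.6641·e_1 − 5.9619·e_2 = (-1.6609, -0.0783, -0.2696, -0.0087, -0.9217).
‖u_3‖ = 1.9201, so e_3 = (-0.8650, -0.0408, -0.1404, -0.0045, -0.4800).
e_1·v_4 = (-0.2774)·4 + (-0.2774)·(-1) + 0.8321·0 + 0.2774·3 + 0.2774·(-1) = -0.2774; e_2·v_4 = 0.2012·4 + 0.4389·(-1) + 0.1097·0 + 0.7498·3 + (-0.4389)·(-1) = 3.0541; e_3·v_4 = (-0.8650)·4 + (-0.0408)·(-1) + (-0.1404)·0 + (-0.0045)·3 + (-0.4800)·(-1) = -2.9527.
u_4 = v_4 + 0.2774·e_1 − 3.0541·e_2 + 2.9527·e_3 = (0.7547, -2.5377, -0.5189, 0.7736, -1.0000).
‖u_4‖ = 2.9795, so e_4 = (0.2533, -0.8517, -0.1741, 0.2596, -0.3356).

Q = [[-0.2774, 0.2012, -0.8650, 0.2533], [-0.2774, 0.4389, -0.0408, -0.8517], [0.8321, 0.1097, -0.1404, -0.1741], [0.2774, 0.7498, -0.0045, 0.2596], [0.2774, -0.4389, -0.4800, -0.3356]], R = [[3.6056, -0.5547, -1.6641, -0.2774], [0.0000, 4.2062, 5.9619, 3.0541], [0.0000, 0.0000, 1.9201, -2.9527], [0.0000, 0.0000, 0.0000, 2.9795]]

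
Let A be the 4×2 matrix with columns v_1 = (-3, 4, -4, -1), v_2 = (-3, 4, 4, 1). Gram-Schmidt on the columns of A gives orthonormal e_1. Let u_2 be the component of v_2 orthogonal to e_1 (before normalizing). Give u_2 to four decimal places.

u_2 = (-2.4286, 3.2381, 4.7619, 1.1905)

v_1 = (-3, 4, -4, -1); ‖v_1‖ = 6.4807, so e_1 = (-0.4629, 0.6172, -0.6172, -0.1543).
e_1·v_2 = (-0.4629)·(-3) + 0.6172·4 + (-0.6172)·4 + (-0.1543)·1 = 1.2344.
u_2 = v_2 − 1.2344·e_1 = (-2.4286, 3.2381, 4.7619, 1.1905).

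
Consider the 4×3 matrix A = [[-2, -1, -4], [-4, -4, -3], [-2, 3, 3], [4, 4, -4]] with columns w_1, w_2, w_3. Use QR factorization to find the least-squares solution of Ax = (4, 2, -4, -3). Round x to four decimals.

w_1 = (-2, -4, -2, 4); ‖w_1‖ = 6.3246, so q_1 = (-0.3162, -0.6325, -0.3162, 0.6325).
q_1·w_2 = (-0.3162)·(-1) + (-0.6325)·(-4) + (-0.3162)·3 + 0.6325·4 = 4.4272.
u_2 = w_2 − 4.4272·q_1 = (0.4000, -1.2000, 4.4000, 1.2000).
‖u_2‖ = 4.7329, so q_2 = (0.0845, -0.2535, 0.9297, 0.2535).
q_1·w_3 = (-0.3162)·(-4) + (-0.6325)·(-3) + (-0.3162)·3 + 0.6325·(-4) = -0.3162; q_2·w_3 = 0.0845·(-4) + (-0.2535)·(-3) + 0.9297·3 + 0.2535·(-4) = 2.1974.
u_3 = w_3 + 0.3162·q_1 − 2.1974·q_2 = (-4.2857, -2.6429, 0.8571, -4.3571).
‖u_3‖ = 6.7135, so q_3 = (-0.6384, -0.3937, 0.1277, -0.6490).
Qᵀb = (-3.1623, -4.6483, -1.9045).
Back-substitute: x_3 = -1.9045/6.7135 = -0.2837.
x_2 = (-4.6483 − 2.1974·(-0.2837))/4.7329 = -0.8504.
x_1 = (-3.1623 − 4.4272·(-0.8504) + 0.3162·(-0.2837))/6.3246 = 0.0811.

x = (0.0811, -0.8504, -0.2837)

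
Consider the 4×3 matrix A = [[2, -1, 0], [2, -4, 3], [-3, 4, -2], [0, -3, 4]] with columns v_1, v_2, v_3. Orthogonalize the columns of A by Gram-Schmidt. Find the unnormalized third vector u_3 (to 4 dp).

u_3 = (0.5217, -0.1304, 0.2609, 0.3478)

v_1 = (2, 2, -3, 0); ‖v_1‖ = 4.1231, so e_1 = (0.4851, 0.4851, -0.7276, 0.0000).
e_1·v_2 = 0.4851·(-1) + 0.4851·(-4) + (-0.7276)·4 + 0.0000·(-3) = -5.3358.
u_2 = v_2 + 5.3358·e_1 = (1.5882, -1.4118, 0.1176, -3.0000).
‖u_2‖ = 3.6782, so e_2 = (0.4318, -0.3838, 0.0320, -0.8156).
e_1·v_3 = 0.4851·0 + 0.4851·3 + (-0.7276)·(-2) + 0.0000·4 = 2.9104; e_2·v_3 = 0.4318·0 + (-0.3838)·3 + 0.0320·(-2) + (-0.8156)·4 = -4.4779.
u_3 = v_3 − 2.9104·e_1 + 4.4779·e_2 = (0.5217, -0.1304, 0.2609, 0.3478).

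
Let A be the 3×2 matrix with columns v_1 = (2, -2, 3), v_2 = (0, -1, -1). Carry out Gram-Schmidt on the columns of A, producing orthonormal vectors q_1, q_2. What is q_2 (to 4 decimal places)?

q_2 = (0.0844, -0.8022, -0.5911)

v_1 = (2, -2, 3); ‖v_1‖ = 4.1231, so q_1 = (0.4851, -0.4851, 0.7276).
q_1·v_2 = 0.4851·0 + (-0.4851)·(-1) + 0.7276·(-1) = -0.2425.
u_2 = v_2 + 0.2425·q_1 = (0.1176, -1.1176, -0.8235).
‖u_2‖ = 1.3933, so q_2 = (0.0844, -0.8022, -0.5911).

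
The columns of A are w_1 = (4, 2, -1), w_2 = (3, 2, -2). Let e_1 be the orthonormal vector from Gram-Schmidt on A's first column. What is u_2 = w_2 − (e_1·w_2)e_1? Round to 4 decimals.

u_2 = (-0.4286, 0.2857, -1.1429)

w_1 = (4, 2, -1); ‖w_1‖ = 4.5826, so e_1 = (0.8729, 0.4364, -0.2182).
e_1·w_2 = 0.8729·3 + 0.4364·2 + (-0.2182)·(-2) = 3.9279.
u_2 = w_2 − 3.9279·e_1 = (-0.4286, 0.2857, -1.1429).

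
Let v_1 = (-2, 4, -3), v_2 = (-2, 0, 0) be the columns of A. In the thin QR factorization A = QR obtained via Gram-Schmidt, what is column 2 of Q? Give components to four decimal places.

v_1 = (-2, 4, -3); ‖v_1‖ = 5.3852, so e_1 = (-0.3714, 0.7428, -0.5571).
e_1·v_2 = (-0.3714)·(-2) + 0.7428·0 + (-0.5571)·0 = 0.7428.
u_2 = v_2 − 0.7428·e_1 = (-1.7241, -0.5517, 0.4138).
‖u_2‖ = 1.8570, so e_2 = (-0.9285, -0.2971, 0.2228).

e_2 = (-0.9285, -0.2971, 0.2228)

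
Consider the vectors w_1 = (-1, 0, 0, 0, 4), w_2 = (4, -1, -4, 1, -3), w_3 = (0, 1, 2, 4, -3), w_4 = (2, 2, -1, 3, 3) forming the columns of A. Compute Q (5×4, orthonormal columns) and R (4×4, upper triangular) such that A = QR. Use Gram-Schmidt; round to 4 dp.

Q = [[-0.2425, 0.5787, 0.0209, 0.4582], [0.0000, -0.1892, 0.1668, 0.8546], [0.0000, -0.7567, 0.2158, 0.1126], [0.0000, 0.1892, 0.9619, -0.1841], [0.9701, 0.1447, 0.0052, 0.1146]], R = [[4.1231, -3.8806, -2.9104, 2.4254], [0.0000, 5.2859, -1.3799, 2.5373], [0.0000, 0.0000, 4.4300, 3.0609], [0.0000, 0.0000, 0.0000, 2.3045]]

w_1 = (-1, 0, 0, 0, 4); ‖w_1‖ = 4.1231, so e_1 = (-0.2425, 0.0000, 0.0000, 0.0000, 0.9701).
e_1·w_2 = (-0.2425)·4 + 0.0000·(-1) + 0.0000·(-4) + 0.0000·1 + 0.9701·(-3) = -3.8806.
u_2 = w_2 + 3.8806·e_1 = (3.0588, -1.0000, -4.0000, 1.0000, 0.7647).
‖u_2‖ = 5.2859, so e_2 = (0.5787, -0.1892, -0.7567, 0.1892, 0.1447).
e_1·w_3 = (-0.2425)·0 + 0.0000·1 + 0.0000·2 + 0.0000·4 + 0.9701·(-3) = -2.9104; e_2·w_3 = 0.5787·0 + (-0.1892)·1 + (-0.7567)·2 + 0.1892·4 + 0.1447·(-3) = -1.3799.
u_3 = w_3 + 2.9104·e_1 + 1.3799·e_2 = (0.0926, 0.7389, 0.9558, 4.2611, 0.0232).
‖u_3‖ = 4.4300, so e_3 = (0.0209, 0.1668, 0.2158, 0.9619, 0.0052).
e_1·w_4 = (-0.2425)·2 + 0.0000·2 + 0.0000·(-1) + 0.0000·3 + 0.9701·3 = 2.4254; e_2·w_4 = 0.5787·2 + (-0.1892)·2 + (-0.7567)·(-1) + 0.1892·3 + 0.1447·3 = 2.5373; e_3·w_4 = 0.0209·2 + 0.1668·2 + 0.2158·(-1) + 0.9619·3 + 0.0052·3 = 3.0609.
u_4 = w_4 − 2.4254·e_1 − 2.5373·e_2 − 3.0609·e_3 = (1.0560, 1.9694, 0.2596, -0.4242, 0.2640).
‖u_4‖ = 2.3045, so e_4 = (0.4582, 0.8546, 0.1126, -0.1841, 0.1146).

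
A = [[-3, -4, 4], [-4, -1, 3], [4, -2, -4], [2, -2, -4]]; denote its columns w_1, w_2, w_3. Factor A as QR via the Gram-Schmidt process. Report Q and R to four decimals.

q_1 = w_1/‖w_1‖ = (-3, -4, 4, 2)/6.7082 = (-0.4472, -0.5963, 0.5963, 0.2981).
r_{12} = q_1·w_2 = 0.5963.
u_2 = w_2 − 0.5963·q_1 = (-3.7333, -0.6444, -2.3556, -2.1778).
‖u_2‖ = 4.9643, so q_2 = (-0.7520, -0.1298, -0.4745, -0.4387).
r_{13} = q_1·w_3 = -7.1554; r_{23} = q_2·w_3 = 0.2552.
u_3 = w_3 + 7.1554·q_1 − 0.2552·q_2 = (0.9919, -1.2335, 0.3877, -1.7547).
‖u_3‖ = 2.3948, so q_3 = (0.4142, -0.5151, 0.1619, -0.7327).

Q = [[-0.4472, -0.7520, 0.4142], [-0.5963, -0.1298, -0.5151], [0.5963, -0.4745, 0.1619], [0.2981, -0.4387, -0.7327]], R = [[6.7082, 0.5963, -7.1554], [0.0000, 4.9643, 0.2552], [0.0000, 0.0000, 2.3948]]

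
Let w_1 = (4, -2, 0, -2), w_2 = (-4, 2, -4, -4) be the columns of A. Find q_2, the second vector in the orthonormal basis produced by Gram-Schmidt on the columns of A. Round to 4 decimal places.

q_1 = w_1/‖w_1‖ = (4, -2, 0, -2)/4.8990 = (0.8165, -0.4082, 0.0000, -0.4082).
r_{12} = q_1·w_2 = -2.4495.
u_2 = w_2 + 2.4495·q_1 = (-2.0000, 1.0000, -4.0000, -5.0000).
‖u_2‖ = 6.7823, so q_2 = (-0.2949, 0.1474, -0.5898, -0.7372).

q_2 = (-0.2949, 0.1474, -0.5898, -0.7372)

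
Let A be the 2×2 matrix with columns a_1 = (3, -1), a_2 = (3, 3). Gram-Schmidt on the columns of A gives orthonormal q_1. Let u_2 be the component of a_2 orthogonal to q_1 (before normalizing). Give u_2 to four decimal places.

q_1 = a_1/‖a_1‖ = (3, -1)/3.1623 = (0.9487, -0.3162).
r_{12} = q_1·a_2 = 1.8974.
u_2 = a_2 − 1.8974·q_1 = (1.2000, 3.6000).

u_2 = (1.2000, 3.6000)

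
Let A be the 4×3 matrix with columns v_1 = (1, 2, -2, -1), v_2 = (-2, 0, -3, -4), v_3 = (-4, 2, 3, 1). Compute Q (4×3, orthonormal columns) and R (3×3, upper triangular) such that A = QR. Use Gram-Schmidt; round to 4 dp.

q_1 = v_1/‖v_1‖ = (1, 2, -2, -1)/3.1623 = (0.3162, 0.6325, -0.6325, -0.3162).
r_{12} = q_1·v_2 = 2.5298.
u_2 = v_2 − 2.5298·q_1 = (-2.8000, -1.6000, -1.4000, -3.2000).
‖u_2‖ = 4.7539, so q_2 = (-0.5890, -0.3366, -0.2945, -0.6731).
r_{13} = q_1·v_3 = -2.2136; r_{23} = q_2·v_3 = 0.1262.
u_3 = v_3 + 2.2136·q_1 − 0.1262·q_2 = (-3.2257, 3.4425, 1.6372, 0.3850).
‖u_3‖ = 5.0084, so q_3 = (-0.6441, 0.6873, 0.3269, 0.0769).

Q = [[0.3162, -0.5890, -0.6441], [0.6325, -0.3366, 0.6873], [-0.6325, -0.2945, 0.3269], [-0.3162, -0.6731, 0.0769]], R = [[3.1623, 2.5298, -2.2136], [0.0000, 4.7539, 0.1262], [0.0000, 0.0000, 5.0084]]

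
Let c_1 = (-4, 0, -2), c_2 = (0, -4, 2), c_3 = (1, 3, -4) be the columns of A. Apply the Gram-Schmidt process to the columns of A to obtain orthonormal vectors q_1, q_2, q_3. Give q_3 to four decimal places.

c_1 = (-4, 0, -2); ‖c_1‖ = 4.4721, so q_1 = (-0.8944, 0.0000, -0.4472).
q_1·c_2 = (-0.8944)·0 + 0.0000·(-4) + (-0.4472)·2 = -0.8944.
u_2 = c_2 + 0.8944·q_1 = (-0.8000, -4.0000, 1.6000).
‖u_2‖ = 4.3818, so q_2 = (-0.1826, -0.9129, 0.3651).
q_1·c_3 = (-0.8944)·1 + 0.0000·3 + (-0.4472)·(-4) = 0.8944; q_2·c_3 = (-0.1826)·1 + (-0.9129)·3 + 0.3651·(-4) = -4.3818.
u_3 = c_3 − 0.8944·q_1 + 4.3818·q_2 = (1.0000, -1.0000, -2.0000).
‖u_3‖ = 2.4495, so q_3 = (0.4082, -0.4082, -0.8165).

q_3 = (0.4082, -0.4082, -0.8165)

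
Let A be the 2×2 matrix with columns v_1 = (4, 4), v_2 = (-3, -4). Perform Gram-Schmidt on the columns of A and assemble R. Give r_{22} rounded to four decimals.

r_{22} = 0.7071

v_1 = (4, 4); ‖v_1‖ = 5.6569, so q_1 = (0.7071, 0.7071).
q_1·v_2 = 0.7071·(-3) + 0.7071·(-4) = -4.9497.
u_2 = v_2 + 4.9497·q_1 = (0.5000, -0.5000).
r_{22} = ‖u_2‖ = 0.7071.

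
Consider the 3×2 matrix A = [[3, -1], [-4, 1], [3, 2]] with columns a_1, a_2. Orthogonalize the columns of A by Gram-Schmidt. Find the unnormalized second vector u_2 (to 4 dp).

u_2 = (-0.9118, 0.8824, 2.0882)

e_1 = a_1/‖a_1‖ = (3, -4, 3)/5.8310 = (0.5145, -0.6860, 0.5145).
r_{12} = e_1·a_2 = -0.1715.
u_2 = a_2 + 0.1715·e_1 = (-0.9118, 0.8824, 2.0882).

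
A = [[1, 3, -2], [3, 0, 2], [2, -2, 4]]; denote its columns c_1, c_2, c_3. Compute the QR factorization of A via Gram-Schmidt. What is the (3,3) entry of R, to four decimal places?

c_1 = (1, 3, 2); ‖c_1‖ = 3.7417, so q_1 = (0.2673, 0.8018, 0.5345).
q_1·c_2 = 0.2673·3 + 0.8018·0 + 0.5345·(-2) = -0.2673.
u_2 = c_2 + 0.2673·q_1 = (3.0714, 0.2143, -1.8571).
‖u_2‖ = 3.5956, so q_2 = (0.8542, 0.0596, -0.5165).
q_1·c_3 = 0.2673·(-2) + 0.8018·2 + 0.5345·4 = 3.2071; q_2·c_3 = 0.8542·(-2) + 0.0596·2 + (-0.5165)·4 = -3.6552.
u_3 = c_3 − 3.2071·q_1 + 3.6552·q_2 = (0.2652, -0.3536, 0.3978).
r_{33} = ‖u_3‖ = 0.5946.

r_{33} = 0.5946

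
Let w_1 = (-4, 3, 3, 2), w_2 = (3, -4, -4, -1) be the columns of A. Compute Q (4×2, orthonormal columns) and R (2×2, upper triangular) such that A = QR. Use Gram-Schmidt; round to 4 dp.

Q = [[-0.6489, -0.5000], [0.4867, -0.5000], [0.4867, -0.5000], [0.3244, 0.5000]], R = [[6.1644, -6.1644], [0.0000, 2.0000]]

w_1 = (-4, 3, 3, 2); ‖w_1‖ = 6.1644, so e_1 = (-0.6489, 0.4867, 0.4867, 0.3244).
e_1·w_2 = (-0.6489)·3 + 0.4867·(-4) + 0.4867·(-4) + 0.3244·(-1) = -6.1644.
u_2 = w_2 + 6.1644·e_1 = (-1.0000, -1.0000, -1.0000, 1.0000).
‖u_2‖ = 2.0000, so e_2 = (-0.5000, -0.5000, -0.5000, 0.5000).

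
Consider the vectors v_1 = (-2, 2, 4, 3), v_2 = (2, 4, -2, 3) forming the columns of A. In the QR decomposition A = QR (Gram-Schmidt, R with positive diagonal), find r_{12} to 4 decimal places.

r_{12} = 0.8704

v_1 = (-2, 2, 4, 3); ‖v_1‖ = 5.7446, so q_1 = (-0.3482, 0.3482, 0.6963, 0.5222).
r_{12} = q_1·v_2 = 0.8704.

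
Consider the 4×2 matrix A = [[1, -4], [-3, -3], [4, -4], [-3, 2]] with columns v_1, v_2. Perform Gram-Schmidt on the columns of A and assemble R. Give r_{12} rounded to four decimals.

r_{12} = -2.8735

v_1 = (1, -3, 4, -3); ‖v_1‖ = 5.9161, so q_1 = (0.1690, -0.5071, 0.6761, -0.5071).
r_{12} = q_1·v_2 = -2.8735.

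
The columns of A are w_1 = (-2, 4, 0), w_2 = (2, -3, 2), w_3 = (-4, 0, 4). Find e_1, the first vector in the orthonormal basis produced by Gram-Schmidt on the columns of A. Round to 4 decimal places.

e_1 = (-0.4472, 0.8944, 0.0000)

e_1 = w_1/‖w_1‖ = (-2, 4, 0)/4.4721 = (-0.4472, 0.8944, 0.0000).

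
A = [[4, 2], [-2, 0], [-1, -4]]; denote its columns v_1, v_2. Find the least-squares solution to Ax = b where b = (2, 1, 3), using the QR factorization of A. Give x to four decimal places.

x = (0.5652, -0.7391)

v_1 = (4, -2, -1); ‖v_1‖ = 4.5826, so q_1 = (0.8729, -0.4364, -0.2182).
q_1·v_2 = 0.8729·2 + (-0.4364)·0 + (-0.2182)·(-4) = 2.6186.
u_2 = v_2 − 2.6186·q_1 = (-0.2857, 1.1429, -3.4286).
‖u_2‖ = 3.6253, so q_2 = (-0.0788, 0.3152, -0.9457).
Qᵀb = (0.6547, -2.6796).
Back-substitute: x_2 = -2.6796/3.6253 = -0.7391.
x_1 = (0.6547 − 2.6186·(-0.7391))/4.5826 = 0.5652.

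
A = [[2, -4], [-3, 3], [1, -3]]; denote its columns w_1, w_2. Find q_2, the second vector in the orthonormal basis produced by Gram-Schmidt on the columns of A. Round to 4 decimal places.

w_1 = (2, -3, 1); ‖w_1‖ = 3.7417, so q_1 = (0.5345, -0.8018, 0.2673).
q_1·w_2 = 0.5345·(-4) + (-0.8018)·3 + 0.2673·(-3) = -5.3452.
u_2 = w_2 + 5.3452·q_1 = (-1.1429, -1.2857, -1.5714).
‖u_2‖ = 2.3299, so q_2 = (-0.4905, -0.5518, -0.6745).

q_2 = (-0.4905, -0.5518, -0.6745)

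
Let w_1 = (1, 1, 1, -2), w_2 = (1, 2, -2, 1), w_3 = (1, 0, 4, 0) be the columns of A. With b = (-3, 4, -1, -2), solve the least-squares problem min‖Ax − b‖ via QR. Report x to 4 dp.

w_1 = (1, 1, 1, -2); ‖w_1‖ = 2.6458, so e_1 = (0.3780, 0.3780, 0.3780, -0.7559).
e_1·w_2 = 0.3780·1 + 0.3780·2 + 0.3780·(-2) + (-0.7559)·1 = -0.3780.
u_2 = w_2 + 0.3780·e_1 = (1.1429, 2.1429, -1.8571, 0.7143).
‖u_2‖ = 3.1396, so e_2 = (0.3640, 0.6825, -0.5915, 0.2275).
e_1·w_3 = 0.3780·1 + 0.3780·0 + 0.3780·4 + (-0.7559)·0 = 1.8898; e_2·w_3 = 0.3640·1 + 0.6825·0 + (-0.5915)·4 + 0.2275·0 = -2.0021.
u_3 = w_3 − 1.8898·e_1 + 2.0021·e_2 = (1.0145, 0.6522, 2.1014, 1.8841).
‖u_3‖ = 3.0692, so e_3 = (0.3305, 0.2125, 0.6847, 0.6138).
Qᵀb = (1.5119, 1.7746, -2.0540).
Back-substitute: x_3 = -2.0540/3.0692 = -0.6692.
x_2 = (1.7746 + 2.0021·(-0.6692))/3.1396 = 0.1385.
x_1 = (1.5119 + 0.3780·0.1385 − 1.8898·(-0.6692))/2.6458 = 1.0692.

x = (1.0692, 0.1385, -0.6692)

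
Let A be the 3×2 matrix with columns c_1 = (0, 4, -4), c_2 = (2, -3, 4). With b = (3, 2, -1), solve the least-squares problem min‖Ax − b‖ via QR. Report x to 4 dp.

x = (1.6389, 1.4444)

c_1 = (0, 4, -4); ‖c_1‖ = 5.6569, so e_1 = (0.0000, 0.7071, -0.7071).
e_1·c_2 = 0.0000·2 + 0.7071·(-3) + (-0.7071)·4 = -4.9497.
u_2 = c_2 + 4.9497·e_1 = (2.0000, 0.5000, 0.5000).
‖u_2‖ = 2.1213, so e_2 = (0.9428, 0.2357, 0.2357).
Qᵀb = (2.1213, 3.0641).
Back-substitute: x_2 = 3.0641/2.1213 = 1.4444.
x_1 = (2.1213 + 4.9497·1.4444)/5.6569 = 1.6389.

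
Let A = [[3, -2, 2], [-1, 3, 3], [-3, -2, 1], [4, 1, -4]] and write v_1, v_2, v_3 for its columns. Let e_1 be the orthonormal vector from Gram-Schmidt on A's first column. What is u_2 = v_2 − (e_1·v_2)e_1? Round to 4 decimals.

e_1 = v_1/‖v_1‖ = (3, -1, -3, 4)/5.9161 = (0.5071, -0.1690, -0.5071, 0.6761).
r_{12} = e_1·v_2 = 0.1690.
u_2 = v_2 − 0.1690·e_1 = (-2.0857, 3.0286, -1.9143, 0.8857).

u_2 = (-2.0857, 3.0286, -1.9143, 0.8857)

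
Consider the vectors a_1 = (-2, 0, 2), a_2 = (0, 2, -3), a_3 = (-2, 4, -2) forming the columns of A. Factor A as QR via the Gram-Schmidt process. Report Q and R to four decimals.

a_1 = (-2, 0, 2); ‖a_1‖ = 2.8284, so q_1 = (-0.7071, 0.0000, 0.7071).
q_1·a_2 = (-0.7071)·0 + 0.0000·2 + 0.7071·(-3) = -2.1213.
u_2 = a_2 + 2.1213·q_1 = (-1.5000, 2.0000, -1.5000).
‖u_2‖ = 2.9155, so q_2 = (-0.5145, 0.6860, -0.5145).
q_1·a_3 = (-0.7071)·(-2) + 0.0000·4 + 0.7071·(-2) = 0.0000; q_2·a_3 = (-0.5145)·(-2) + 0.6860·4 + (-0.5145)·(-2) = 4.8020.
u_3 = a_3 + 0.0000·q_1 − 4.8020·q_2 = (0.4706, 0.7059, 0.4706).
‖u_3‖ = 0.9701, so q_3 = (0.4851, 0.7276, 0.4851).

Q = [[-0.7071, -0.5145, 0.4851], [0.0000, 0.6860, 0.7276], [0.7071, -0.5145, 0.4851]], R = [[2.8284, -2.1213, 0.0000], [0.0000, 2.9155, 4.8020], [0.0000, 0.0000, 0.9701]]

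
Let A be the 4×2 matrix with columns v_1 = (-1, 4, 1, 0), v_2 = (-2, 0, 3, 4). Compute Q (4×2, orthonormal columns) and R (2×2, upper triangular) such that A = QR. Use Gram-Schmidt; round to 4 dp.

Q = [[-0.2357, -0.3278], [0.9428, -0.2115], [0.2357, 0.5181], [0.0000, 0.7612]], R = [[4.2426, 1.1785], [0.0000, 5.2546]]

v_1 = (-1, 4, 1, 0); ‖v_1‖ = 4.2426, so q_1 = (-0.2357, 0.9428, 0.2357, 0.0000).
q_1·v_2 = (-0.2357)·(-2) + 0.9428·0 + 0.2357·3 + 0.0000·4 = 1.1785.
u_2 = v_2 − 1.1785·q_1 = (-1.7222, -1.1111, 2.7222, 4.0000).
‖u_2‖ = 5.2546, so q_2 = (-0.3278, -0.2115, 0.5181, 0.7612).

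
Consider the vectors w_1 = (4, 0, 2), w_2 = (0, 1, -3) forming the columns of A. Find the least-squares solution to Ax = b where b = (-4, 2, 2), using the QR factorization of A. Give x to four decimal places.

e_1 = w_1/‖w_1‖ = (4, 0, 2)/4.4721 = (0.8944, 0.0000, 0.4472).
r_{12} = e_1·w_2 = -1.3416.
u_2 = w_2 + 1.3416·e_1 = (1.2000, 1.0000, -2.4000).
‖u_2‖ = 2.8636, so e_2 = (0.4191, 0.3492, -0.8381).
Qᵀb = (-2.6833, -2.6540).
Back-substitute: x_2 = -2.6540/2.8636 = -0.9268.
x_1 = (-2.6833 + 1.3416·(-0.9268))/4.4721 = -0.8780.

x = (-0.8780, -0.9268)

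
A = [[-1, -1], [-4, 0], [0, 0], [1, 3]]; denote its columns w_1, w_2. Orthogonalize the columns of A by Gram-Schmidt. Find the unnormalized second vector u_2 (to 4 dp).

u_2 = (-0.7778, 0.8889, 0.0000, 2.7778)

e_1 = w_1/‖w_1‖ = (-1, -4, 0, 1)/4.2426 = (-0.2357, -0.9428, 0.0000, 0.2357).
r_{12} = e_1·w_2 = 0.9428.
u_2 = w_2 − 0.9428·e_1 = (-0.7778, 0.8889, 0.0000, 2.7778).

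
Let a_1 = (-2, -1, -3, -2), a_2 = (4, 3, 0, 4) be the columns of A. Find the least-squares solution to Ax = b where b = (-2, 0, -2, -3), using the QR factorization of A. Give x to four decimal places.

a_1 = (-2, -1, -3, -2); ‖a_1‖ = 4.2426, so e_1 = (-0.4714, -0.2357, -0.7071, -0.4714).
e_1·a_2 = (-0.4714)·4 + (-0.2357)·3 + (-0.7071)·0 + (-0.4714)·4 = -4.4783.
u_2 = a_2 + 4.4783·e_1 = (1.8889, 1.9444, -3.1667, 1.8889).
‖u_2‖ = 4.5765, so e_2 = (0.4127, 0.4249, -0.6919, 0.4127).
Qᵀb = (3.7712, -0.6798).
Back-substitute: x_2 = -0.6798/4.5765 = -0.1485.
x_1 = (3.7712 + 4.4783·(-0.1485))/4.2426 = 0.7321.

x = (0.7321, -0.1485)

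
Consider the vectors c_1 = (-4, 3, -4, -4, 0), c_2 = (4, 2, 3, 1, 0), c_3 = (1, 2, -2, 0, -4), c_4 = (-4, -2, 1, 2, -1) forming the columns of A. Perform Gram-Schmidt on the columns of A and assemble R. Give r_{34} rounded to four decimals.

r_{34} = 0.0233

c_1 = (-4, 3, -4, -4, 0); ‖c_1‖ = 7.5498, so e_1 = (-0.5298, 0.3974, -0.5298, -0.5298, 0.0000).
e_1·c_2 = (-0.5298)·4 + 0.3974·2 + (-0.5298)·3 + (-0.5298)·1 + 0.0000·0 = -3.4438.
u_2 = c_2 + 3.4438·e_1 = (2.1754, 3.3684, 1.1754, -0.8246, 0.0000).
‖u_2‖ = 4.2591, so e_2 = (0.5108, 0.7909, 0.2760, -0.1936, 0.0000).
e_1·c_3 = (-0.5298)·1 + 0.3974·2 + (-0.5298)·(-2) + (-0.5298)·0 + 0.0000·(-4) = 1.3245; e_2·c_3 = 0.5108·1 + 0.7909·2 + 0.2760·(-2) + (-0.1936)·0 + 0.0000·(-4) = 1.5405.
u_3 = c_3 − 1.3245·e_1 − 1.5405·e_2 = (0.9149, 0.2553, -1.7234, 1.0000, -4.0000).
‖u_3‖ = 4.5686, so e_3 = (0.2003, 0.0559, -0.3772, 0.2189, -0.8755).
r_{34} = e_3·c_4 = 0.0233.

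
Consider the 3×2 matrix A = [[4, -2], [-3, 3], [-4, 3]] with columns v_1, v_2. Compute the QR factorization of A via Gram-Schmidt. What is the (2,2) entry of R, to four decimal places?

e_1 = v_1/‖v_1‖ = (4, -3, -4)/6.4031 = (0.6247, -0.4685, -0.6247).
r_{12} = e_1·v_2 = -4.5290.
u_2 = v_2 + 4.5290·e_1 = (0.8293, 0.8780, 0.1707).
r_{22} = ‖u_2‖ = 1.2198.

r_{22} = 1.2198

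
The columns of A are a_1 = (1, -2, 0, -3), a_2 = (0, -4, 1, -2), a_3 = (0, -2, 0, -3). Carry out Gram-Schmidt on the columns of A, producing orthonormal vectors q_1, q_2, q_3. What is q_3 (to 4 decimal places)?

a_1 = (1, -2, 0, -3); ‖a_1‖ = 3.7417, so q_1 = (0.2673, -0.5345, 0.0000, -0.8018).
q_1·a_2 = 0.2673·0 + (-0.5345)·(-4) + 0.0000·1 + (-0.8018)·(-2) = 3.7417.
u_2 = a_2 − 3.7417·q_1 = (-1.0000, -2.0000, 1.0000, 1.0000).
‖u_2‖ = 2.6458, so q_2 = (-0.3780, -0.7559, 0.3780, 0.3780).
q_1·a_3 = 0.2673·0 + (-0.5345)·(-2) + 0.0000·0 + (-0.8018)·(-3) = 3.4744; q_2·a_3 = (-0.3780)·0 + (-0.7559)·(-2) + 0.3780·0 + 0.3780·(-3) = 0.3780.
u_3 = a_3 − 3.4744·q_1 − 0.3780·q_2 = (-0.7857, 0.1429, -0.1429, -0.3571).
‖u_3‖ = 0.8864, so q_3 = (-0.8864, 0.1612, -0.1612, -0.4029).

q_3 = (-0.8864, 0.1612, -0.1612, -0.4029)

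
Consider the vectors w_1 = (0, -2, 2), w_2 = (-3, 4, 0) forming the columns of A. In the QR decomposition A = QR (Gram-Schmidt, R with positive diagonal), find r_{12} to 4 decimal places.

w_1 = (0, -2, 2); ‖w_1‖ = 2.8284, so e_1 = (0.0000, -0.7071, 0.7071).
r_{12} = e_1·w_2 = -2.8284.

r_{12} = -2.8284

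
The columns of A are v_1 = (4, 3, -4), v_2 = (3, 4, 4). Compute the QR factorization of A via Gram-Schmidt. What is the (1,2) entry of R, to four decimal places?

r_{12} = 1.2494

v_1 = (4, 3, -4); ‖v_1‖ = 6.4031, so q_1 = (0.6247, 0.4685, -0.6247).
r_{12} = q_1·v_2 = 1.2494.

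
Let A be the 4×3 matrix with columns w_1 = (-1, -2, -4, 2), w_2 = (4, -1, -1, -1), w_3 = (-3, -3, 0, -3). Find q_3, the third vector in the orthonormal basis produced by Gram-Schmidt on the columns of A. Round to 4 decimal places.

q_3 = (-0.3250, -0.6183, 0.0330, -0.7148)

q_1 = w_1/‖w_1‖ = (-1, -2, -4, 2)/5.0000 = (-0.2000, -0.4000, -0.8000, 0.4000).
r_{12} = q_1·w_2 = 0.0000.
u_2 = w_2 + 0.0000·q_1 = (4.0000, -1.0000, -1.0000, -1.0000).
‖u_2‖ = 4.3589, so q_2 = (0.9177, -0.2294, -0.2294, -0.2294).
r_{13} = q_1·w_3 = 0.6000; r_{23} = q_2·w_3 = -1.3765.
u_3 = w_3 − 0.6000·q_1 + 1.3765·q_2 = (-1.6168, -3.0758, 0.1642, -3.5558).
‖u_3‖ = 4.9745, so q_3 = (-0.3250, -0.6183, 0.0330, -0.7148).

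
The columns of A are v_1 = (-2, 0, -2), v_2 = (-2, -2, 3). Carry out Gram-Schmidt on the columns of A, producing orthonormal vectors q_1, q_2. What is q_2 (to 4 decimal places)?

v_1 = (-2, 0, -2); ‖v_1‖ = 2.8284, so q_1 = (-0.7071, 0.0000, -0.7071).
q_1·v_2 = (-0.7071)·(-2) + 0.0000·(-2) + (-0.7071)·3 = -0.7071.
u_2 = v_2 + 0.7071·q_1 = (-2.5000, -2.0000, 2.5000).
‖u_2‖ = 4.0620, so q_2 = (-0.6155, -0.4924, 0.6155).

q_2 = (-0.6155, -0.4924, 0.6155)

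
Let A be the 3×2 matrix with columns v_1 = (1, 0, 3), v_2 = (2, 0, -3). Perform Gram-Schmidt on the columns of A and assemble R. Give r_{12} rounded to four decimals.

v_1 = (1, 0, 3); ‖v_1‖ = 3.1623, so e_1 = (0.3162, 0.0000, 0.9487).
r_{12} = e_1·v_2 = -2.2136.

r_{12} = -2.2136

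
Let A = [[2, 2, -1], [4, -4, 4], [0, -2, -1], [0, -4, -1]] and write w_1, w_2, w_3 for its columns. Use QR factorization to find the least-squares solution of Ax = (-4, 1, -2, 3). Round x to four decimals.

x = (-1.1385, -0.5914, 0.8338)

w_1 = (2, 4, 0, 0); ‖w_1‖ = 4.4721, so q_1 = (0.4472, 0.8944, 0.0000, 0.0000).
q_1·w_2 = 0.4472·2 + 0.8944·(-4) + 0.0000·(-2) + 0.0000·(-4) = -2.6833.
u_2 = w_2 + 2.6833·q_1 = (3.2000, -1.6000, -2.0000, -4.0000).
‖u_2‖ = 5.7271, so q_2 = (0.5587, -0.2794, -0.3492, -0.6984).
q_1·w_3 = 0.4472·(-1) + 0.8944·4 + 0.0000·(-1) + 0.0000·(-1) = 3.1305; q_2·w_3 = 0.5587·(-1) + (-0.2794)·4 + (-0.3492)·(-1) + (-0.6984)·(-1) = -0.6286.
u_3 = w_3 − 3.1305·q_1 + 0.6286·q_2 = (-2.0488, 1.0244, -1.2195, -1.4390).
‖u_3‖ = 2.9673, so q_3 = (-0.6905, 0.3452, -0.4110, -0.4850).
Qᵀb = (-0.8944, -3.9112, 2.4741).
Back-substitute: x_3 = 2.4741/2.9673 = 0.8338.
x_2 = (-3.9112 + 0.6286·0.8338)/5.7271 = -0.5914.
x_1 = (-0.8944 + 2.6833·(-0.5914) − 3.1305·0.8338)/4.4721 = -1.1385.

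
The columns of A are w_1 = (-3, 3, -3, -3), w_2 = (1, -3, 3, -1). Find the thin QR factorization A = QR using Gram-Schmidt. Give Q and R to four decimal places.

w_1 = (-3, 3, -3, -3); ‖w_1‖ = 6.0000, so e_1 = (-0.5000, 0.5000, -0.5000, -0.5000).
e_1·w_2 = (-0.5000)·1 + 0.5000·(-3) + (-0.5000)·3 + (-0.5000)·(-1) = -3.0000.
u_2 = w_2 + 3.0000·e_1 = (-0.5000, -1.5000, 1.5000, -2.5000).
‖u_2‖ = 3.3166, so e_2 = (-0.1508, -0.4523, 0.4523, -0.7538).

Q = [[-0.5000, -0.1508], [0.5000, -0.4523], [-0.5000, 0.4523], [-0.5000, -0.7538]], R = [[6.0000, -3.0000], [0.0000, 3.3166]]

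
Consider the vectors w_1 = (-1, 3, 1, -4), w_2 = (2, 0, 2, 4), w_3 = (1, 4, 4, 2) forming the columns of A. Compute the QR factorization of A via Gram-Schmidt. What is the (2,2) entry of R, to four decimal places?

r_{22} = 3.8103

e_1 = w_1/‖w_1‖ = (-1, 3, 1, -4)/5.1962 = (-0.1925, 0.5774, 0.1925, -0.7698).
r_{12} = e_1·w_2 = -3.0792.
u_2 = w_2 + 3.0792·e_1 = (1.4074, 1.7778, 2.5926, 1.6296).
r_{22} = ‖u_2‖ = 3.8103.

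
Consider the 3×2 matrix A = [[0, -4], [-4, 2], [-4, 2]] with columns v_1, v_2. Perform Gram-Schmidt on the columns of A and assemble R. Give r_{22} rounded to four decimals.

r_{22} = 4.0000

v_1 = (0, -4, -4); ‖v_1‖ = 5.6569, so e_1 = (0.0000, -0.7071, -0.7071).
e_1·v_2 = 0.0000·(-4) + (-0.7071)·2 + (-0.7071)·2 = -2.8284.
u_2 = v_2 + 2.8284·e_1 = (-4.0000, 0.0000, 0.0000).
r_{22} = ‖u_2‖ = 4.0000.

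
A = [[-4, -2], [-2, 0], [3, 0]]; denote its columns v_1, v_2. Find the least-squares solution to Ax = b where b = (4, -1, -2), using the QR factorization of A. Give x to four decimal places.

v_1 = (-4, -2, 3); ‖v_1‖ = 5.3852, so e_1 = (-0.7428, -0.3714, 0.5571).
e_1·v_2 = (-0.7428)·(-2) + (-0.3714)·0 + 0.5571·0 = 1.4856.
u_2 = v_2 − 1.4856·e_1 = (-0.8966, 0.5517, -0.8276).
‖u_2‖ = 1.3391, so e_2 = (-0.6695, 0.4120, -0.6180).
Qᵀb = (-3.7139, -1.8541).
Back-substitute: x_2 = -1.8541/1.3391 = -1.3846.
x_1 = (-3.7139 − 1.4856·(-1.3846))/5.3852 = -0.3077.

x = (-0.3077, -1.3846)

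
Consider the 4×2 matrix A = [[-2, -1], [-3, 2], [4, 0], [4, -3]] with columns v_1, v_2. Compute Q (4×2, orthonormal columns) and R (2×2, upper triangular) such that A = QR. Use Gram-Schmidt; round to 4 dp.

e_1 = v_1/‖v_1‖ = (-2, -3, 4, 4)/6.7082 = (-0.2981, -0.4472, 0.5963, 0.5963).
r_{12} = e_1·v_2 = -2.3851.
u_2 = v_2 + 2.3851·e_1 = (-1.7111, 0.9333, 1.4222, -1.5778).
‖u_2‖ = 2.8829, so e_2 = (-0.5935, 0.3237, 0.4933, -0.5473).

Q = [[-0.2981, -0.5935], [-0.4472, 0.3237], [0.5963, 0.4933], [0.5963, -0.5473]], R = [[6.7082, -2.3851], [0.0000, 2.8829]]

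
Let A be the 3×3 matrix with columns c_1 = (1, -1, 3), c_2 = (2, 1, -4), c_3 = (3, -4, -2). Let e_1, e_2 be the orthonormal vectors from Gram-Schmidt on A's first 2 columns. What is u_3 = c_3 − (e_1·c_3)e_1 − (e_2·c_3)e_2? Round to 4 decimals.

u_3 = (-0.3909, -3.9091, -1.1727)

c_1 = (1, -1, 3); ‖c_1‖ = 3.3166, so e_1 = (0.3015, -0.3015, 0.9045).
e_1·c_2 = 0.3015·2 + (-0.3015)·1 + 0.9045·(-4) = -3.3166.
u_2 = c_2 + 3.3166·e_1 = (3.0000, 0.0000, -1.0000).
‖u_2‖ = 3.1623, so e_2 = (0.9487, 0.0000, -0.3162).
e_1·c_3 = 0.3015·3 + (-0.3015)·(-4) + 0.9045·(-2) = 0.3015; e_2·c_3 = 0.9487·3 + 0.0000·(-4) + (-0.3162)·(-2) = 3.4785.
u_3 = c_3 − 0.3015·e_1 − 3.4785·e_2 = (-0.3909, -3.9091, -1.1727).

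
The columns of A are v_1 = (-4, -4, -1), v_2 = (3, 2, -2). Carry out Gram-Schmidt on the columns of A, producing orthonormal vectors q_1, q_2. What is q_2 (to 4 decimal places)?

q_2 = (0.3053, -0.0678, -0.9498)

v_1 = (-4, -4, -1); ‖v_1‖ = 5.7446, so q_1 = (-0.6963, -0.6963, -0.1741).
q_1·v_2 = (-0.6963)·3 + (-0.6963)·2 + (-0.1741)·(-2) = -3.1334.
u_2 = v_2 + 3.1334·q_1 = (0.8182, -0.1818, -2.5455).
‖u_2‖ = 2.6799, so q_2 = (0.3053, -0.0678, -0.9498).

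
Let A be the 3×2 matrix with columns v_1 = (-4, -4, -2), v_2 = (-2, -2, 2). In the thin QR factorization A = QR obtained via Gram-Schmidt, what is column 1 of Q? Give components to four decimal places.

q_1 = v_1/‖v_1‖ = (-4, -4, -2)/6.0000 = (-0.6667, -0.6667, -0.3333).

q_1 = (-0.6667, -0.6667, -0.3333)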